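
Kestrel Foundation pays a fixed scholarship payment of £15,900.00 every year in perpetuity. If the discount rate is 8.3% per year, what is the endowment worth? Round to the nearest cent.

£191566.27

Level perpetuity: PV = C / r = £15,900.00 / 0.083 = £191,566.27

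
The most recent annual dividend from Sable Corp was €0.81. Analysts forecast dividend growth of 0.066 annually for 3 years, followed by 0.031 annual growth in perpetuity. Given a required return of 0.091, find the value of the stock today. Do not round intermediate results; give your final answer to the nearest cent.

€15.30

D_1 = 0.86346
D_2 = 0.92045
D_3 = 0.98120
Terminal value at year 3: TV = D_3×(1+g_2)/(r−g_2) = 1.01162/0.06 = 16.86025
P_0 = D_1/(1+r)^1 + D_2/(1+r)^2 + D_3/(1+r)^3 + TV/(1+r)^3
    = 0.79144 + 0.77330 + 0.75558 + 12.98344 = 15.30377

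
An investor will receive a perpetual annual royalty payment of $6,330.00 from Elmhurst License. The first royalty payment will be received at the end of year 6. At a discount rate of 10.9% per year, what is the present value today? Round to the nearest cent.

$34619.40

Value at end of year 5: C / r = $6,330.00 / 0.109 = $58,073.3945
Discount to today: PV = $58,073.3945 / (1 + 0.109)^5 = $58,073.3945 / 1.677481 = $34,619.40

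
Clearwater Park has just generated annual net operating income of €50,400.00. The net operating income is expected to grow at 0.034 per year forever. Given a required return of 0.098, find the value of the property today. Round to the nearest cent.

€814275.00

D₁ = D₀ × (1 + g) = €50,400.00 × 1.034 = €52,113.6000
Growing perpetuity: P = D₁ / (r − g) = €52,113.6000 / (0.098 − 0.034) = €814,275.00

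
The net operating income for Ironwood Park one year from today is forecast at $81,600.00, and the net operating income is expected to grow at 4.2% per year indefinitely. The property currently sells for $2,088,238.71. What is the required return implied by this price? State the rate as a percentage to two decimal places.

8.11%

P = D₁/(r − g) ⇒ r = D₁/P + g = $81,600.0000/$2,088,238.71 + 0.042 = 0.039076 + 0.042 = 0.081076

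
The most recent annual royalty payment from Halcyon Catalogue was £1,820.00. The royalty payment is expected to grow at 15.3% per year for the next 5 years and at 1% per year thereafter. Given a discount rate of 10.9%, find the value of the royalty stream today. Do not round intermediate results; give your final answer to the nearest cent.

£32797.35

D_1 = 2098.46000
D_2 = 2419.52438
D_3 = 2789.71161
D_4 = 3216.53749
D_5 = 3708.66772
Terminal value at year 5: TV = D_5×(1+g_2)/(r−g_2) = 3745.75440/0.099 = 37835.90302
P_0 = D_1/(1+r)^1 + D_2/(1+r)^2 + D_3/(1+r)^3 + D_4/(1+r)^4 + D_5/(1+r)^5 + TV/(1+r)^5
    = 1892.20920 + 1967.28332 + 2045.33604 + 2126.48553 + 2210.85466 + 22555.18393 = 32797.35268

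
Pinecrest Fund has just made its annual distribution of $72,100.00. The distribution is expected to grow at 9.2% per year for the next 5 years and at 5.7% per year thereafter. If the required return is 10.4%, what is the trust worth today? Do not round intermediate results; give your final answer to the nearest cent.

D_1 = 78733.20000
D_2 = 85976.65440
D_3 = 93886.50660
D_4 = 102524.06521
D_5 = 111956.27921
Terminal value at year 5: TV = D_5×(1+g_2)/(r−g_2) = 118337.78713/0.047 = 2517825.25802
P_0 = D_1/(1+r)^1 + D_2/(1+r)^2 + D_3/(1+r)^3 + D_4/(1+r)^4 + D_5/(1+r)^5 + TV/(1+r)^5
    = 71316.30435 + 70541.12713 + 69774.37574 + 69015.95862 + 68265.78515 + 1535253.93421 = 1884167.48520

$1884167.49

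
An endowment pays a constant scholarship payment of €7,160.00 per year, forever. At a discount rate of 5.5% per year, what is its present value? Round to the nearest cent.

Level perpetuity: PV = C / r = €7,160.00 / 0.055 = €130,181.82

€130181.82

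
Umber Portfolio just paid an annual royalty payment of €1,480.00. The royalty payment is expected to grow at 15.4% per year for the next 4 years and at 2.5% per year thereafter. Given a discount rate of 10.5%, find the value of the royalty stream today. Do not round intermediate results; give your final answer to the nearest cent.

€29162.44

D_1 = 1707.92000
D_2 = 1970.93968
D_3 = 2274.46439
D_4 = 2624.73191
Terminal value at year 4: TV = D_4×(1+g_2)/(r−g_2) = 2690.35020/0.08 = 33629.37756
P_0 = D_1/(1+r)^1 + D_2/(1+r)^2 + D_3/(1+r)^3 + D_4/(1+r)^4 + TV/(1+r)^4
    = 1545.62896 + 1614.16816 + 1685.74666 + 1760.49923 + 22556.39634 = 29162.43935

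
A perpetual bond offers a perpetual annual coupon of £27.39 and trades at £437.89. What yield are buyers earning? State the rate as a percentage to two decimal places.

6.25%

P = C/r ⇒ r = C/P = £27.39/£437.89 = 0.062550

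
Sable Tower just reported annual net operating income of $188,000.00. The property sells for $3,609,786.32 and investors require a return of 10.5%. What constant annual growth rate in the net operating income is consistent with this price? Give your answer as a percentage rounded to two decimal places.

5.03%

P = D₀(1+g)/(r−g) ⇒ P(r−g) = D₀(1+g) ⇒ g(P+D₀) = P·r − D₀
g = (P·r − D₀)/(P + D₀) = ($3,609,786.32×0.105 − $188,000.00) / ($3,609,786.32 + $188,000.00) = 0.050300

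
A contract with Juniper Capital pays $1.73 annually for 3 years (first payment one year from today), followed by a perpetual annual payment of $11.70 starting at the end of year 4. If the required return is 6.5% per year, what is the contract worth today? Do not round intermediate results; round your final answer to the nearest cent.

PV of 3-year annuity: $1.73 × [1 − (1+0.065)^−3] / 0.065 = 4.58186
Perpetuity value at year 3: $11.70 / 0.065 = 180.00000
PV of perpetuity: 180.00000 / (1+0.065)^3 = 149.01284
Total PV = 4.58186 + 149.01284 = 153.59470

$153.59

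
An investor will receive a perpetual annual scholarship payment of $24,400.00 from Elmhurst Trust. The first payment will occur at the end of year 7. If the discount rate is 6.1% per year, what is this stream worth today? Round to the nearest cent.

Value at end of year 6: C / r = $24,400.00 / 0.061 = $400,000.0000
Discount to today: PV = $400,000.0000 / (1 + 0.061)^6 = $400,000.0000 / 1.426567 = $280,393.34

$280393.34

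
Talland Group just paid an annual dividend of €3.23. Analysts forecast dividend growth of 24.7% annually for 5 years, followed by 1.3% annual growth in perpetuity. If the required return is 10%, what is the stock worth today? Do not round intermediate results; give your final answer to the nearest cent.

€94.31

D_1 = 4.02781
D_2 = 5.02268
D_3 = 6.26328
D_4 = 7.81031
D_5 = 9.73946
Terminal value at year 5: TV = D_5×(1+g_2)/(r−g_2) = 9.86607/0.087 = 113.40311
P_0 = D_1/(1+r)^1 + D_2/(1+r)^2 + D_3/(1+r)^3 + D_4/(1+r)^4 + D_5/(1+r)^5 + TV/(1+r)^5
    = 3.66165 + 4.15097 + 4.70570 + 5.33455 + 6.04744 + 70.41441 = 94.31471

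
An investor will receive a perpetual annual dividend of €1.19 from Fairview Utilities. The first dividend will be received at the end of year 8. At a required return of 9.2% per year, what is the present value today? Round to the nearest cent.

Value at end of year 7: C / r = €1.19 / 0.092 = €12.9348
Discount to today: PV = €12.9348 / (1 + 0.092)^7 = €12.9348 / 1.851648 = €6.99

€6.99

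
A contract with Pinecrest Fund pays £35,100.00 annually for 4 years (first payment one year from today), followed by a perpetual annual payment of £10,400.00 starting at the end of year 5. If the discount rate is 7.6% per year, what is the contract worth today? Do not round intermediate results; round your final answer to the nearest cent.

PV of 4-year annuity: £35,100.00 × [1 − (1+0.076)^−4] / 0.076 = 117298.30559
Perpetuity value at year 4: £10,400.00 / 0.076 = 136842.10526
PV of perpetuity: 136842.10526 / (1+0.076)^4 = 102087.05176
Total PV = 117298.30559 + 102087.05176 = 219385.35734

£219385.36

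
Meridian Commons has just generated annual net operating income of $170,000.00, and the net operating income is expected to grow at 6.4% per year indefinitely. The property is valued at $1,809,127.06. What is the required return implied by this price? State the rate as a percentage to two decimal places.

16.40%

D₁ = $170,000.00 × 1.064 = $180,880.0000
P = D₁/(r − g) ⇒ r = D₁/P + g = $180,880.0000/$1,809,127.06 + 0.064 = 0.099982 + 0.064 = 0.163982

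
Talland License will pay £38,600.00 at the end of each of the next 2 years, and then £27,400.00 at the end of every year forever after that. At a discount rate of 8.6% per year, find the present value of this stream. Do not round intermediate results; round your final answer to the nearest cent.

PV of 2-year annuity: £38,600.00 × [1 − (1+0.086)^−2] / 0.086 = 68271.89511
Perpetuity value at year 2: £27,400.00 / 0.086 = 318604.65116
PV of perpetuity: 318604.65116 / (1+0.086)^2 = 270142.21785
Total PV = 68271.89511 + 270142.21785 = 338414.11296

£338414.11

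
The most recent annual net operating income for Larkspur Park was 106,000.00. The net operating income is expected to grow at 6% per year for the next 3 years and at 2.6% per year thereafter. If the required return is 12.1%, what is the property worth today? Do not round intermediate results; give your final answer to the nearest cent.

D_1 = 112360.00000
D_2 = 119101.60000
D_3 = 126247.69600
Terminal value at year 3: TV = D_3×(1+g_2)/(r−g_2) = 129530.13610/0.095 = 1363475.11680
P_0 = D_1/(1+r)^1 + D_2/(1+r)^2 + D_3/(1+r)^3 + TV/(1+r)^3
    = 100231.93577 + 94777.74480 + 89620.34744 + 967899.75240 = 1252529.78041

1252529.78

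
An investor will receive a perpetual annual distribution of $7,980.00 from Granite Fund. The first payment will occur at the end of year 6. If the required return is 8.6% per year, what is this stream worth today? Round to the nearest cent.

$61426.44

Value at end of year 5: C / r = $7,980.00 / 0.086 = $92,790.6977
Discount to today: PV = $92,790.6977 / (1 + 0.086)^5 = $92,790.6977 / 1.510599 = $61,426.44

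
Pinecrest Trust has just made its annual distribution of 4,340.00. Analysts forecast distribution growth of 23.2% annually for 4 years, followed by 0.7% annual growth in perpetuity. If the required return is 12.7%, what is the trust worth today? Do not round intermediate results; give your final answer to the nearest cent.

73807.87

D_1 = 5346.88000
D_2 = 6587.35616
D_3 = 8115.62279
D_4 = 9998.44728
Terminal value at year 4: TV = D_4×(1+g_2)/(r−g_2) = 10068.43641/0.12 = 83903.63673
P_0 = D_1/(1+r)^1 + D_2/(1+r)^2 + D_3/(1+r)^3 + D_4/(1+r)^4 + TV/(1+r)^4
    = 4744.34783 + 5186.36781 + 5669.56978 + 6197.79057 + 52009.79251 = 73807.86849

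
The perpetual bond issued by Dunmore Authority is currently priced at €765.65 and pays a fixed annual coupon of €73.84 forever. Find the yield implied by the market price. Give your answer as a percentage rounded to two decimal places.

9.64%

P = C/r ⇒ r = C/P = €73.84/€765.65 = 0.096441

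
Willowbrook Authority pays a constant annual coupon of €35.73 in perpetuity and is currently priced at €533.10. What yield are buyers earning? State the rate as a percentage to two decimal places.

P = C/r ⇒ r = C/P = €35.73/€533.10 = 0.067023

6.70%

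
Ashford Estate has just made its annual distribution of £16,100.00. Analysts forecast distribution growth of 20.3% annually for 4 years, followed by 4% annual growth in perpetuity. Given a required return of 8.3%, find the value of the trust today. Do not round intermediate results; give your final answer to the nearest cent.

D_1 = 19368.30000
D_2 = 23300.06490
D_3 = 28029.97807
D_4 = 33720.06362
Terminal value at year 4: TV = D_4×(1+g_2)/(r−g_2) = 35068.86617/0.043 = 815555.02718
P_0 = D_1/(1+r)^1 + D_2/(1+r)^2 + D_3/(1+r)^3 + D_4/(1+r)^4 + TV/(1+r)^4
    = 17883.93352 + 19865.53280 + 22066.69987 + 24511.76357 + 592842.65370 = 677170.58345

£677170.58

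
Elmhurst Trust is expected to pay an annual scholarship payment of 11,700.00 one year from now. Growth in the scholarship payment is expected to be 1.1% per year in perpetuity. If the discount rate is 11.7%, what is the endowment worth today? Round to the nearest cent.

110377.36

Growing perpetuity: P = D₁ / (r − g) = 11,700.0000 / (0.117 − 0.011) = 110,377.36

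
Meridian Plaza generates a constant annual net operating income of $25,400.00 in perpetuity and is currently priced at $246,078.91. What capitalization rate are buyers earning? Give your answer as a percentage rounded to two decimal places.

P = C/r ⇒ r = C/P = $25,400.00/$246,078.91 = 0.103219

10.32%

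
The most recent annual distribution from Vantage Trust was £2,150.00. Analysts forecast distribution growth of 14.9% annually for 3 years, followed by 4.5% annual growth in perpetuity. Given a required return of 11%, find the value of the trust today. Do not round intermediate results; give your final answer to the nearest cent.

D_1 = 2470.35000
D_2 = 2838.43215
D_3 = 3261.35854
Terminal value at year 3: TV = D_3×(1+g_2)/(r−g_2) = 3408.11967/0.065 = 52432.61038
P_0 = D_1/(1+r)^1 + D_2/(1+r)^2 + D_3/(1+r)^3 + TV/(1+r)^3
    = 2225.54054 + 2303.73521 + 2384.67726 + 38338.27281 = 45252.22581

£45252.23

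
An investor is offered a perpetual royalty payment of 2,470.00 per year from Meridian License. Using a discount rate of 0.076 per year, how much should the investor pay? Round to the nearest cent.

Level perpetuity: PV = C / r = 2,470.00 / 0.076 = 32,500.00

32500.00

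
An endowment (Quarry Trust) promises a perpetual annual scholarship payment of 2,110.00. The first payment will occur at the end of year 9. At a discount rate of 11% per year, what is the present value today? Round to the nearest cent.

8323.50

Value at end of year 8: C / r = 2,110.00 / 0.11 = 19,181.8182
Discount to today: PV = 19,181.8182 / (1 + 0.11)^8 = 19,181.8182 / 2.304538 = 8,323.50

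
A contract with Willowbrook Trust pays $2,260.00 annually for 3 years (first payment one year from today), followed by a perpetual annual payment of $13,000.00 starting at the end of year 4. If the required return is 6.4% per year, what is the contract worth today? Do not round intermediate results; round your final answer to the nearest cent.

$174628.00

PV of 3-year annuity: $2,260.00 × [1 − (1+0.064)^−3] / 0.064 = 5996.57639
Perpetuity value at year 3: $13,000.00 / 0.064 = 203125.00000
PV of perpetuity: 203125.00000 / (1+0.064)^3 = 168631.41897
Total PV = 5996.57639 + 168631.41897 = 174627.99536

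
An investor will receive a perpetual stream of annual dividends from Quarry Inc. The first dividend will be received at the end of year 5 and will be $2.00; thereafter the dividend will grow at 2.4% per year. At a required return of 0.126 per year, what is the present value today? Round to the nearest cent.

Value at end of year 4: C₁ / (r − g) = $2.00 / (0.126 − 0.024) = $19.6078
Discount to today: PV = $19.6078 / (1 + 0.126)^4 = $19.6078 / 1.607510 = $12.20

$12.20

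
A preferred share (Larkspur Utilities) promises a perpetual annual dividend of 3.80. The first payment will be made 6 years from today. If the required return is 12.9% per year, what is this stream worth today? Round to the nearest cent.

Value at end of year 5: C / r = 3.80 / 0.129 = 29.4574
Discount to today: PV = 29.4574 / (1 + 0.129)^5 = 29.4574 / 1.834297 = 16.06

16.06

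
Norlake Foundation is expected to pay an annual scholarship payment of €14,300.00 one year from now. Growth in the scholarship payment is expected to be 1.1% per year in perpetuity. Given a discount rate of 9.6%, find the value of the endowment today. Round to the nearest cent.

Growing perpetuity: P = D₁ / (r − g) = €14,300.0000 / (0.096 − 0.011) = €168,235.29

€168235.29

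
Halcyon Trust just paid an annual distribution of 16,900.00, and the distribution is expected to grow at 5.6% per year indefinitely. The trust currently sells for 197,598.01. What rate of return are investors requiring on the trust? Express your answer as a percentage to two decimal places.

14.63%

D₁ = 16,900.00 × 1.056 = 17,846.4000
P = D₁/(r − g) ⇒ r = D₁/P + g = 17,846.4000/197,598.01 + 0.056 = 0.090317 + 0.056 = 0.146317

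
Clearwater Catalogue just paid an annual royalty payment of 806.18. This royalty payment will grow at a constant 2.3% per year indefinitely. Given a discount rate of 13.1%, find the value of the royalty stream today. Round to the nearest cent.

7636.32

D₁ = D₀ × (1 + g) = 806.18 × 1.023 = 824.7221
Growing perpetuity: P = D₁ / (r − g) = 824.7221 / (0.131 − 0.023) = 7,636.32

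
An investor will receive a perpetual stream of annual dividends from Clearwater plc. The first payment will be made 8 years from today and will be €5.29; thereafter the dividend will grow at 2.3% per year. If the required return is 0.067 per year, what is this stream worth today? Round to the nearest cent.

€76.36

Value at end of year 7: C₁ / (r − g) = €5.29 / (0.067 − 0.023) = €120.2273
Discount to today: PV = €120.2273 / (1 + 0.067)^7 = €120.2273 / 1.574530 = €76.36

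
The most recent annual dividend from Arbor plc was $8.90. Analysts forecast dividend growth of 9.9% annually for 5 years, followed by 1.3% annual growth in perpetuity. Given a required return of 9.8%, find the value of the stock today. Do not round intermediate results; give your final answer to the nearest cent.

$151.17

D_1 = 9.78110
D_2 = 10.74943
D_3 = 11.81362
D_4 = 12.98317
D_5 = 14.26850
Terminal value at year 5: TV = D_5×(1+g_2)/(r−g_2) = 14.45400/0.085 = 170.04701
P_0 = D_1/(1+r)^1 + D_2/(1+r)^2 + D_3/(1+r)^3 + D_4/(1+r)^4 + D_5/(1+r)^5 + TV/(1+r)^5
    = 8.90811 + 8.91622 + 8.92434 + 8.93247 + 8.94060 + 106.55094 = 151.17267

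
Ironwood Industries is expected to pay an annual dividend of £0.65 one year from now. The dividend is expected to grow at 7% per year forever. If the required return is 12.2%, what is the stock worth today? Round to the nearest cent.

£12.50

Growing perpetuity: P = D₁ / (r − g) = £0.6500 / (0.122 − 0.07) = £12.50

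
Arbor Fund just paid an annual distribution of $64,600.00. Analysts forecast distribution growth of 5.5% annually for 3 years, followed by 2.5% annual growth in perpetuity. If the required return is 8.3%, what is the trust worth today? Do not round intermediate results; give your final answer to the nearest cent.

$1239309.99

D_1 = 68153.00000
D_2 = 71901.41500
D_3 = 75855.99282
Terminal value at year 3: TV = D_3×(1+g_2)/(r−g_2) = 77752.39265/0.058 = 1340558.49389
P_0 = D_1/(1+r)^1 + D_2/(1+r)^2 + D_3/(1+r)^3 + TV/(1+r)^3
    = 62929.82456 + 61302.83002 + 59717.89997 + 1055359.43919 = 1239309.99375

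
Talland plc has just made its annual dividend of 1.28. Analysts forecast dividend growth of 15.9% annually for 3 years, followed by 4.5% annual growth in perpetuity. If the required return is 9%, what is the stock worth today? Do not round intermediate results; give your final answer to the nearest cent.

D_1 = 1.48352
D_2 = 1.71940
D_3 = 1.99278
Terminal value at year 3: TV = D_3×(1+g_2)/(r−g_2) = 2.08246/0.045 = 46.27688
P_0 = D_1/(1+r)^1 + D_2/(1+r)^2 + D_3/(1+r)^3 + TV/(1+r)^3
    = 1.36103 + 1.44718 + 1.53880 + 35.73424 = 40.08125

40.08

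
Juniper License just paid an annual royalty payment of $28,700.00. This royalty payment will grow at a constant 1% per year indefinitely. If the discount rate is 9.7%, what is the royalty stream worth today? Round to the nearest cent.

$333183.91

D₁ = D₀ × (1 + g) = $28,700.00 × 1.01 = $28,987.0000
Growing perpetuity: P = D₁ / (r − g) = $28,987.0000 / (0.097 − 0.01) = $333,183.91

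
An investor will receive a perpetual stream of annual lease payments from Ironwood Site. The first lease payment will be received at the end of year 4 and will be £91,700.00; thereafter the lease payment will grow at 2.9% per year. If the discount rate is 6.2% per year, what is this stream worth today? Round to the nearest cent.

Value at end of year 3: C₁ / (r − g) = £91,700.00 / (0.062 − 0.029) = £2,778,787.8788
Discount to today: PV = £2,778,787.8788 / (1 + 0.062)^3 = £2,778,787.8788 / 1.197770 = £2,319,967.20

£2319967.20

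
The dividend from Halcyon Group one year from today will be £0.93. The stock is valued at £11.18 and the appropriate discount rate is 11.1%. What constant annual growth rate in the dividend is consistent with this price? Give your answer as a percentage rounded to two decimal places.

2.78%

P = D₁/(r−g) ⇒ g = r − D₁/P = 0.111 − £0.93/£11.18 = 0.027816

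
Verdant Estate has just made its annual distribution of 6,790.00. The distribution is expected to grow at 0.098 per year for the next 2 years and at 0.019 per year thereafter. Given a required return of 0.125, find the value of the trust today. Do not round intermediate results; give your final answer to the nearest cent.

75273.17

D_1 = 7455.42000
D_2 = 8186.05116
Terminal value at year 2: TV = D_2×(1+g_2)/(r−g_2) = 8341.58613/0.106 = 78694.20879
P_0 = D_1/(1+r)^1 + D_2/(1+r)^2 + TV/(1+r)^2
    = 6627.04000 + 6467.99104 + 62178.14028 = 75273.17132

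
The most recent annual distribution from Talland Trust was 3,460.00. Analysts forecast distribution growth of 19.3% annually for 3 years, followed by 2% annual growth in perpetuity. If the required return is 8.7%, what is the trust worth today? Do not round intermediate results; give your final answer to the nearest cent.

82175.31

D_1 = 4127.78000
D_2 = 4924.44154
D_3 = 5874.85876
Terminal value at year 3: TV = D_3×(1+g_2)/(r−g_2) = 5992.35593/0.067 = 89438.14824
P_0 = D_1/(1+r)^1 + D_2/(1+r)^2 + D_3/(1+r)^3 + TV/(1+r)^3
    = 3797.40570 + 4167.71390 + 4574.13310 + 69636.05612 = 82175.30882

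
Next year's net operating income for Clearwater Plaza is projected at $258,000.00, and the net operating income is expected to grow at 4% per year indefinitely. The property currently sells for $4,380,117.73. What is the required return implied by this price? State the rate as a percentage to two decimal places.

9.89%

P = D₁/(r − g) ⇒ r = D₁/P + g = $258,000.0000/$4,380,117.73 + 0.04 = 0.058903 + 0.04 = 0.098903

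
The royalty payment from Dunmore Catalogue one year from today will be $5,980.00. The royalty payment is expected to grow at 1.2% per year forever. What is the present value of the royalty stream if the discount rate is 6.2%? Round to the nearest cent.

$119600.00

Growing perpetuity: P = D₁ / (r − g) = $5,980.0000 / (0.062 − 0.012) = $119,600.00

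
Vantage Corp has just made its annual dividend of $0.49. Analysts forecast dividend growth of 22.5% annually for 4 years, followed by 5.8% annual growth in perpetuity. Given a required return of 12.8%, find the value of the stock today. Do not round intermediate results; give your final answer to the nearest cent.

$12.72

D_1 = 0.60025
D_2 = 0.73531
D_3 = 0.90075
D_4 = 1.10342
Terminal value at year 4: TV = D_4×(1+g_2)/(r−g_2) = 1.16742/0.07 = 16.67739
P_0 = D_1/(1+r)^1 + D_2/(1+r)^2 + D_3/(1+r)^3 + D_4/(1+r)^4 + TV/(1+r)^4
    = 0.53214 + 0.57790 + 0.62759 + 0.68156 + 10.30129 = 12.72048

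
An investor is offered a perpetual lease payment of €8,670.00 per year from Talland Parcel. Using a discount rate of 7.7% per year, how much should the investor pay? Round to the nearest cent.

Level perpetuity: PV = C / r = €8,670.00 / 0.077 = €112,597.40

€112597.40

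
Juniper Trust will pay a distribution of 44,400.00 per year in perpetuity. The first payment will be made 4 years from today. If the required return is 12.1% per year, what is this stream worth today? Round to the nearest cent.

260483.83

Value at end of year 3: C / r = 44,400.00 / 0.121 = 366,942.1488
Discount to today: PV = 366,942.1488 / (1 + 0.121)^3 = 366,942.1488 / 1.408695 = 260,483.83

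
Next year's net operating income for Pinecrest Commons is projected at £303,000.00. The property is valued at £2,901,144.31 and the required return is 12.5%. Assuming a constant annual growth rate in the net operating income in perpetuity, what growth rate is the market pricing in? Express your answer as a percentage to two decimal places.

2.06%

P = D₁/(r−g) ⇒ g = r − D₁/P = 0.125 − £303,000.00/£2,901,144.31 = 0.020558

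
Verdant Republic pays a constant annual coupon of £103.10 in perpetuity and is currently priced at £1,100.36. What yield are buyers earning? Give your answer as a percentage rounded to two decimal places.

P = C/r ⇒ r = C/P = £103.10/£1,100.36 = 0.093697

9.37%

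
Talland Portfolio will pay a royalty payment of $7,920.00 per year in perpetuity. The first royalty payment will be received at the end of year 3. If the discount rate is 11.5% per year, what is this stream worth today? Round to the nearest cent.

Value at end of year 2: C / r = $7,920.00 / 0.115 = $68,869.5652
Discount to today: PV = $68,869.5652 / (1 + 0.115)^2 = $68,869.5652 / 1.243225 = $55,395.90

$55395.90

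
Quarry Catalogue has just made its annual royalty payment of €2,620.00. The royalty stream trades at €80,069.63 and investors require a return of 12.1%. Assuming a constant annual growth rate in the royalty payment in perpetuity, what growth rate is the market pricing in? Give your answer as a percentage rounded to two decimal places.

8.55%

P = D₀(1+g)/(r−g) ⇒ P(r−g) = D₀(1+g) ⇒ g(P+D₀) = P·r − D₀
g = (P·r − D₀)/(P + D₀) = (€80,069.63×0.121 − €2,620.00) / (€80,069.63 + €2,620.00) = 0.085481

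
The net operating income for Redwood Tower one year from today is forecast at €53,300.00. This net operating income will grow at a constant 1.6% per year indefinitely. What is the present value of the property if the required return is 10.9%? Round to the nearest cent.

Growing perpetuity: P = D₁ / (r − g) = €53,300.0000 / (0.109 − 0.016) = €573,118.28

€573118.28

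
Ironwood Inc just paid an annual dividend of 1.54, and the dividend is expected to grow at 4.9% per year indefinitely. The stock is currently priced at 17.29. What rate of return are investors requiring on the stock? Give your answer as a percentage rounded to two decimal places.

D₁ = 1.54 × 1.049 = 1.6155
P = D₁/(r − g) ⇒ r = D₁/P + g = 1.6155/17.29 + 0.049 = 0.093433 + 0.049 = 0.142433

14.24%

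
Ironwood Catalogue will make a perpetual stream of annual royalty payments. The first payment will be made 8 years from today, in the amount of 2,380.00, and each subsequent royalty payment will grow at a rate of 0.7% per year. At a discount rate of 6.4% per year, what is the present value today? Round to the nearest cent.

Value at end of year 7: C₁ / (r − g) = 2,380.00 / (0.064 − 0.007) = 41,754.3860
Discount to today: PV = 41,754.3860 / (1 + 0.064)^7 = 41,754.3860 / 1.543801 = 27,046.48

27046.48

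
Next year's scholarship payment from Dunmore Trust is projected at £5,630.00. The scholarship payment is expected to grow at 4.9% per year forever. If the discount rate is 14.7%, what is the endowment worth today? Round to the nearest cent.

Growing perpetuity: P = D₁ / (r − g) = £5,630.0000 / (0.147 − 0.049) = £57,448.98

£57448.98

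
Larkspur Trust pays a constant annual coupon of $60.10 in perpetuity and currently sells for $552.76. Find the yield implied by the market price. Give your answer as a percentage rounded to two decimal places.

10.87%

P = C/r ⇒ r = C/P = $60.10/$552.76 = 0.108727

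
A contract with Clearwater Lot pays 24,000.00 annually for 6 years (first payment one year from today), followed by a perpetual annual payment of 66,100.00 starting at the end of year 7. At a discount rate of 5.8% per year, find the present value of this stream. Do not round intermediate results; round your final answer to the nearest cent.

PV of 6-year annuity: 24,000.00 × [1 − (1+0.058)^−6] / 0.058 = 118761.02287
Perpetuity value at year 6: 66,100.00 / 0.058 = 1139655.17241
PV of perpetuity: 1139655.17241 / (1+0.058)^6 = 812567.52194
Total PV = 118761.02287 + 812567.52194 = 931328.54480

931328.54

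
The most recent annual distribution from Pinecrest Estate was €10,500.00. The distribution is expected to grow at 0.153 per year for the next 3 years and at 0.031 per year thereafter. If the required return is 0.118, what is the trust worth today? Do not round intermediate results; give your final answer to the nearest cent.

D_1 = 12106.50000
D_2 = 13958.79450
D_3 = 16094.49006
Terminal value at year 3: TV = D_3×(1+g_2)/(r−g_2) = 16593.41925/0.087 = 190728.95690
P_0 = D_1/(1+r)^1 + D_2/(1+r)^2 + D_3/(1+r)^3 + TV/(1+r)^3
    = 10828.71199 + 11167.71460 + 11517.32999 + 136486.97955 = 170000.73613

€170000.74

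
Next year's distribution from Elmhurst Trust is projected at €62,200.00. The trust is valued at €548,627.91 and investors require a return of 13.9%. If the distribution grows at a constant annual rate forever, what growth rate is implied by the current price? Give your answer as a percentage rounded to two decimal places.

2.56%

P = D₁/(r−g) ⇒ g = r − D₁/P = 0.139 − €62,200.00/€548,627.91 = 0.025626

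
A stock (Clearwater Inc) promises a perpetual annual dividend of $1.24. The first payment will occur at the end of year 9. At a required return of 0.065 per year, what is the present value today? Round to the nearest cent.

Value at end of year 8: C / r = $1.24 / 0.065 = $19.0769
Discount to today: PV = $19.0769 / (1 + 0.065)^8 = $19.0769 / 1.654996 = $11.53

$11.53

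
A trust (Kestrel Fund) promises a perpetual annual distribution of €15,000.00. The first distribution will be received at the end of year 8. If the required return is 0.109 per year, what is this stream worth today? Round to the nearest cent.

€66702.78

Value at end of year 7: C / r = €15,000.00 / 0.109 = €137,614.6789
Discount to today: PV = €137,614.6789 / (1 + 0.109)^7 = €137,614.6789 / 2.063103 = €66,702.78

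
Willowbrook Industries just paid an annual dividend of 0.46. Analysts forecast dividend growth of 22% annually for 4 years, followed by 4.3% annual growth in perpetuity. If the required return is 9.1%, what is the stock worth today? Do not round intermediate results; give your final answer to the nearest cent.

18.08

D_1 = 0.56120
D_2 = 0.68466
D_3 = 0.83529
D_4 = 1.01905
Terminal value at year 4: TV = D_4×(1+g_2)/(r−g_2) = 1.06287/0.048 = 22.14319
P_0 = D_1/(1+r)^1 + D_2/(1+r)^2 + D_3/(1+r)^3 + D_4/(1+r)^4 + TV/(1+r)^4
    = 0.51439 + 0.57521 + 0.64323 + 0.71928 + 15.62936 = 18.08147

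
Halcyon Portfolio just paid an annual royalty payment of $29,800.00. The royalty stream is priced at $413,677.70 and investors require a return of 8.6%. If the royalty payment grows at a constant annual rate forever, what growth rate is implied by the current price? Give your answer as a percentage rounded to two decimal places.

P = D₀(1+g)/(r−g) ⇒ P(r−g) = D₀(1+g) ⇒ g(P+D₀) = P·r − D₀
g = (P·r − D₀)/(P + D₀) = ($413,677.70×0.086 − $29,800.00) / ($413,677.70 + $29,800.00) = 0.013025

1.30%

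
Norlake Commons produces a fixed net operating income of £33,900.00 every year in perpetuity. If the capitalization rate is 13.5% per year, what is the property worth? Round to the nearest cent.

Level perpetuity: PV = C / r = £33,900.00 / 0.135 = £251,111.11

£251111.11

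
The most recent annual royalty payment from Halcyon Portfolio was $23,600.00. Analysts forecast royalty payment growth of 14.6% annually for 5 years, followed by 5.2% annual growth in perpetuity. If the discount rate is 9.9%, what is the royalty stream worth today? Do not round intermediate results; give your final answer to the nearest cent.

D_1 = 27045.60000
D_2 = 30994.25760
D_3 = 35519.41921
D_4 = 40705.25441
D_5 = 46648.22156
Terminal value at year 5: TV = D_5×(1+g_2)/(r−g_2) = 49073.92908/0.047 = 1044126.15063
P_0 = D_1/(1+r)^1 + D_2/(1+r)^2 + D_3/(1+r)^3 + D_4/(1+r)^4 + D_5/(1+r)^5 + TV/(1+r)^5
    = 24609.28116 + 25661.72540 + 26759.17862 + 27903.56570 + 29096.89381 + 651275.15496 = 785305.79965

$785305.80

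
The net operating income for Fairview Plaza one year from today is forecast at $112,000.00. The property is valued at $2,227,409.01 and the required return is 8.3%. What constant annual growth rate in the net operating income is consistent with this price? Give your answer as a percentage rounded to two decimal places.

3.27%

P = D₁/(r−g) ⇒ g = r − D₁/P = 0.083 − $112,000.00/$2,227,409.01 = 0.032717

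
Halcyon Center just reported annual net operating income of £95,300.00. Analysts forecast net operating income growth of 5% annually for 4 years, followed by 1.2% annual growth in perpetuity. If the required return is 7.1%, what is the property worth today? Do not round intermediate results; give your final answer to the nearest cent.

D_1 = 100065.00000
D_2 = 105068.25000
D_3 = 110321.66250
D_4 = 115837.74562
Terminal value at year 4: TV = D_4×(1+g_2)/(r−g_2) = 117227.79857/0.059 = 1986911.84021
P_0 = D_1/(1+r)^1 + D_2/(1+r)^2 + D_3/(1+r)^3 + D_4/(1+r)^4 + TV/(1+r)^4
    = 93431.37255 + 91599.38485 + 89803.31848 + 88042.46910 + 1510152.18186 = 1873028.72684

£1873028.73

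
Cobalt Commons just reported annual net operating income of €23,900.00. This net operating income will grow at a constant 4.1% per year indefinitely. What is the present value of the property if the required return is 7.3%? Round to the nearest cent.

D₁ = D₀ × (1 + g) = €23,900.00 × 1.041 = €24,879.9000
Growing perpetuity: P = D₁ / (r − g) = €24,879.9000 / (0.073 − 0.041) = €777,496.88

€777496.88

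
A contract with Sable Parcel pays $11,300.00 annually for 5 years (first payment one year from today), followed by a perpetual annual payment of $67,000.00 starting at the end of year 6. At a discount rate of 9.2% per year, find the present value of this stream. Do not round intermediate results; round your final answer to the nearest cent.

PV of 5-year annuity: $11,300.00 × [1 − (1+0.092)^−5] / 0.092 = 43725.91560
Perpetuity value at year 5: $67,000.00 / 0.092 = 728260.86957
PV of perpetuity: 728260.86957 / (1+0.092)^5 = 469001.01598
Total PV = 43725.91560 + 469001.01598 = 512726.93158

$512726.93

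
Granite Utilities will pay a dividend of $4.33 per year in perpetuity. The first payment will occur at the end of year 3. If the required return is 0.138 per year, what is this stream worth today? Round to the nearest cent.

Value at end of year 2: C / r = $4.33 / 0.138 = $31.3768
Discount to today: PV = $31.3768 / (1 + 0.138)^2 = $31.3768 / 1.295044 = $24.23

$24.23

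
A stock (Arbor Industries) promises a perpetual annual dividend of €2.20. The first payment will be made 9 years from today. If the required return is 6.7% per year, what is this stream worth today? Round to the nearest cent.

€19.54

Value at end of year 8: C / r = €2.20 / 0.067 = €32.8358
Discount to today: PV = €32.8358 / (1 + 0.067)^8 = €32.8358 / 1.680023 = €19.54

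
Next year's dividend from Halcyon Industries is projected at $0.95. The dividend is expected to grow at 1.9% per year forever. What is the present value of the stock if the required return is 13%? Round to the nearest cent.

Growing perpetuity: P = D₁ / (r − g) = $0.9500 / (0.13 − 0.019) = $8.56

$8.56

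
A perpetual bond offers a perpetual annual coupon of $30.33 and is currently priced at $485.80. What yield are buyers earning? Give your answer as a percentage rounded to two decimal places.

P = C/r ⇒ r = C/P = $30.33/$485.80 = 0.062433

6.24%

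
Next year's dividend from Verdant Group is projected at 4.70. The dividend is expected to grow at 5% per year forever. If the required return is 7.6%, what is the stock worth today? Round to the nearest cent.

180.77

Growing perpetuity: P = D₁ / (r − g) = 4.7000 / (0.076 − 0.05) = 180.77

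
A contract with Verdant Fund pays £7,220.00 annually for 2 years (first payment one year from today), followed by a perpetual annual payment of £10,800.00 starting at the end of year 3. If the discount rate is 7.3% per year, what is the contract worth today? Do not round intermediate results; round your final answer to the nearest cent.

£141499.32

PV of 2-year annuity: £7,220.00 × [1 − (1+0.073)^−2] / 0.073 = 12999.81152
Perpetuity value at year 2: £10,800.00 / 0.073 = 147945.20548
PV of perpetuity: 147945.20548 / (1+0.073)^2 = 128499.50403
Total PV = 12999.81152 + 128499.50403 = 141499.31556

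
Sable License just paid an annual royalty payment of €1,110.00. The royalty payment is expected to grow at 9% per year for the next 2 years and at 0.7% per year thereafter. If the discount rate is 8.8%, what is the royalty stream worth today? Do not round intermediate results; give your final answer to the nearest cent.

€16076.54

D_1 = 1209.90000
D_2 = 1318.79100
Terminal value at year 2: TV = D_2×(1+g_2)/(r−g_2) = 1328.02254/0.081 = 16395.33996
P_0 = D_1/(1+r)^1 + D_2/(1+r)^2 + TV/(1+r)^2
    = 1112.04044 + 1114.08463 + 13850.41019 = 16076.53527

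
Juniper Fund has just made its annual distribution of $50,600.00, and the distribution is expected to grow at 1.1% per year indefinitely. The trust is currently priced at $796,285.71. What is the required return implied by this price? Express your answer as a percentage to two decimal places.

7.52%

D₁ = $50,600.00 × 1.011 = $51,156.6000
P = D₁/(r − g) ⇒ r = D₁/P + g = $51,156.6000/$796,285.71 + 0.011 = 0.064244 + 0.011 = 0.075244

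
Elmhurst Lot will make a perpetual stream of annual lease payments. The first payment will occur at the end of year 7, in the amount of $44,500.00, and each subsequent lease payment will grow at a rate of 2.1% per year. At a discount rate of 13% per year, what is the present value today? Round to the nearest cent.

$196093.34

Value at end of year 6: C₁ / (r − g) = $44,500.00 / (0.13 − 0.021) = $408,256.8807
Discount to today: PV = $408,256.8807 / (1 + 0.13)^6 = $408,256.8807 / 2.081952 = $196,093.34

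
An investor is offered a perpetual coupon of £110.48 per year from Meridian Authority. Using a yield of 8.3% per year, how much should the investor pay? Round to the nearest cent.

Level perpetuity: PV = C / r = £110.48 / 0.083 = £1,331.08

£1331.08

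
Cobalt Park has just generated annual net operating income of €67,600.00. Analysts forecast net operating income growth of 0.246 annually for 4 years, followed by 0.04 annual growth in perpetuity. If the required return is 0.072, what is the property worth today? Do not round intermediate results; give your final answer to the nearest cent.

€4409229.28

D_1 = 84229.60000
D_2 = 104950.08160
D_3 = 130767.80167
D_4 = 162936.68089
Terminal value at year 4: TV = D_4×(1+g_2)/(r−g_2) = 169454.14812/0.032 = 5295442.12877
P_0 = D_1/(1+r)^1 + D_2/(1+r)^2 + D_3/(1+r)^3 + D_4/(1+r)^4 + TV/(1+r)^4
    = 78572.38806 + 91325.74209 + 106149.13680 + 123378.56758 + 4009803.44645 = 4409229.28098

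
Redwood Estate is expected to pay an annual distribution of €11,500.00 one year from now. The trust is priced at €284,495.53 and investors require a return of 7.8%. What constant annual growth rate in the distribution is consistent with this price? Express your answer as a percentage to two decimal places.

3.76%

P = D₁/(r−g) ⇒ g = r − D₁/P = 0.078 − €11,500.00/€284,495.53 = 0.037578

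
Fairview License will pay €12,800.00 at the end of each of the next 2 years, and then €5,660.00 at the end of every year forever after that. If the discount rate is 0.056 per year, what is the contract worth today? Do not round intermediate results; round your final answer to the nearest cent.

PV of 2-year annuity: €12,800.00 × [1 − (1+0.056)^−2] / 0.056 = 23599.63269
Perpetuity value at year 2: €5,660.00 / 0.056 = 101071.42857
PV of perpetuity: 101071.42857 / (1+0.056)^2 = 90635.96599
Total PV = 23599.63269 + 90635.96599 = 114235.59868

€114235.60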